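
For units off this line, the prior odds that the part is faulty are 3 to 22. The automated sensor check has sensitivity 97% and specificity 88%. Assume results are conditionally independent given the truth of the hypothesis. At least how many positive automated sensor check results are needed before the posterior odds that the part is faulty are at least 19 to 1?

3

Prior odds = 3/22.
False-positive rate = 1 − 0.88 = 0.12; likelihood ratio of a positive = 0.97/0.12 = 97/12.
Target odds = 19.
Need (3/22) × (97/12)ⁿ ≥ 19, i.e. (97/12)ⁿ ≥ 418/3.
(97/12)² = 9409/144 falls short of 418/3 but (97/12)³ = 912673/1728 reaches it, so n = 3.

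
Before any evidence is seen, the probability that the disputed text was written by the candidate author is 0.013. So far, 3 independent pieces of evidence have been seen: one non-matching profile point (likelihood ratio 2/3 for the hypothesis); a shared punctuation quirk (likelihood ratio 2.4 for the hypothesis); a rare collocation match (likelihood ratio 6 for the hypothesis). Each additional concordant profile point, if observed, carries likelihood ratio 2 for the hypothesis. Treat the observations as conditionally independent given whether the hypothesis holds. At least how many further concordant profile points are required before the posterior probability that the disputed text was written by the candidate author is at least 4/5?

Prior odds = 0.013/0.987 = 13/987.
Combined Bayes factor of the evidence already in hand = (2/3) × 2.4 × 6 = 9.6.
Odds after that evidence = (13/987) × 9.6 = 208/1645.
Target odds = 0.8/0.2 = 4.
Need 2ⁿ ≥ 4 ÷ (208/1645) = 1645/52.
2⁴ = 16 falls short of 1645/52 but 2⁵ = 32 reaches it, so n = 5.

5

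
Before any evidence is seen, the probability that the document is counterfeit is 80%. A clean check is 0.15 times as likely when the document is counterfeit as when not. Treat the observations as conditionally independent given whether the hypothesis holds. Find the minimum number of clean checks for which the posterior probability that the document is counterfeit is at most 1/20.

3

Prior odds = 0.8/0.2 = 4.
Likelihood ratio per clean check = 0.15.
Target odds: 0.05 ÷ 0.95 = 1/19.
Need 4 × 0.15ⁿ ≤ 1/19, i.e. 0.15ⁿ ≤ 1/76.
0.15² = 0.0225 is still above 1/76 but 0.15³ = 0.003375 is at or below it, so n = 3.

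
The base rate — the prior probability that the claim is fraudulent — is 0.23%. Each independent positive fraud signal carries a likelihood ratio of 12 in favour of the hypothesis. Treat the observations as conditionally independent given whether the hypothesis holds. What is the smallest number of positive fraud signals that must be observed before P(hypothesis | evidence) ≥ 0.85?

Prior odds: 0.0023 ÷ 0.9977 = 23/9977.
Likelihood ratio per positive fraud signal = 12.
Target posterior odds = 0.85/0.15 = 17/3.
Require 12ⁿ ≥ 17/3 ÷ (23/9977) = 169609/69.
12³ = 1728 falls short of 169609/69 but 12⁴ = 20736 reaches it, so n = 4.

4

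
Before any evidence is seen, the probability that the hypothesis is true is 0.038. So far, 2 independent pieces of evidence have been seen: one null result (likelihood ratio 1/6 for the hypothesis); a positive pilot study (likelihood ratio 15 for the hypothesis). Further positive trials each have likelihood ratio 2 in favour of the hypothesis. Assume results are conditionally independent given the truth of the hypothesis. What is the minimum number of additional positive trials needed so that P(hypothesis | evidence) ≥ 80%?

6

Prior odds = 0.038/0.962 = 19/481.
Combined Bayes factor of the evidence already in hand = (1/6) × 15 = 2.5.
Odds after that evidence = (19/481) × 2.5 = 95/962.
Target odds = 0.8/0.2 = 4.
Need 2ⁿ ≥ 4 ÷ (95/962) = 3848/95.
2⁵ = 32 falls short of 3848/95 but 2⁶ = 64 reaches it, so n = 6.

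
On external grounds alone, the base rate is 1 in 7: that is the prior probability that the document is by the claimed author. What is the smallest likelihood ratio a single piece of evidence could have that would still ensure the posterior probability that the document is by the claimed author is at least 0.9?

54

Prior odds = (1/7)/(6/7) = 1/6.
Target odds = 0.9/0.1 = 9.
Required Bayes factor = 9 ÷ (1/6) = 54.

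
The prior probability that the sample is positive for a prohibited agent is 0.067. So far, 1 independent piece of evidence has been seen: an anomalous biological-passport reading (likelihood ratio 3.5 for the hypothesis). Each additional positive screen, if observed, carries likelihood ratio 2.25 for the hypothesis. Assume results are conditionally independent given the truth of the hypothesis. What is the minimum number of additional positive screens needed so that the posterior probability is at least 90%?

Prior odds = 0.067/0.933 = 67/933.
Bayes factor of the evidence already in hand = 3.5.
Odds after that evidence = (67/933) × 3.5 = 469/1866.
Target odds = 0.9/0.1 = 9.
Need 2.25ⁿ ≥ 9 ÷ (469/1866) = 16794/469.
2.25⁴ = 25.62890625 falls short of 16794/469 but 2.25⁵ = 59049/1024 reaches it, so n = 5.

5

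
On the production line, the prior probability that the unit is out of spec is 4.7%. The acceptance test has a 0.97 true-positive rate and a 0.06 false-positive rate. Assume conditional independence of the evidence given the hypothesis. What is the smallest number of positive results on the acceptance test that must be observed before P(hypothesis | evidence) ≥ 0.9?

Prior odds = 0.047/0.953 = 47/953.
Likelihood ratio of a positive result = 0.97/0.06 = 97/6.
Target posterior odds = 0.9/0.1 = 9.
Require (97/6)ⁿ ≥ 9 ÷ (47/953) = 8577/47.
(97/6)¹ = 97/6 falls short of 8577/47 but (97/6)² = 9409/36 reaches it, so n = 2.

2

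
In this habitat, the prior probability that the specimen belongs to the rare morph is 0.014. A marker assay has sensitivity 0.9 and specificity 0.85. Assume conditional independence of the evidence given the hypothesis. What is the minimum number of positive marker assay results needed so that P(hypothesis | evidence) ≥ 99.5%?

6

Prior odds = 0.014/0.986 = 7/493.
False-positive rate = 1 − 0.85 = 0.15; likelihood ratio of a positive = 0.9/0.15 = 6.
Target odds: 0.995 ÷ 0.005 = 199.
Need (7/493) × 6ⁿ ≥ 199, i.e. 6ⁿ ≥ 98107/7.
6⁵ = 7776 falls short of 98107/7 but 6⁶ = 46656 reaches it, so n = 6.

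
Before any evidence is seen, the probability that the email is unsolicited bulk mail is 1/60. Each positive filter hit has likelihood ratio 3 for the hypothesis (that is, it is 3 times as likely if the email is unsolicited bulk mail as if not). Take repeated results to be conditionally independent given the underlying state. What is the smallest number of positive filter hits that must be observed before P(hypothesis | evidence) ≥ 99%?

Prior odds = (1/60)/(59/60) = 1/59.
Likelihood ratio per positive filter hit = 3.
Target posterior odds = 0.99/0.01 = 99.
Need (1/59) × 3ⁿ ≥ 99, i.e. 3ⁿ ≥ 5841.
3⁷ = 2187 falls short of 5841 but 3⁸ = 6561 reaches it, so n = 8.

8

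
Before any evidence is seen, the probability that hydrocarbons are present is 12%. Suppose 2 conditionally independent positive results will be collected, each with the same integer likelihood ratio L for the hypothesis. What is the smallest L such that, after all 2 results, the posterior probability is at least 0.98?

Prior odds = 0.12/0.88 = 3/22.
Target odds = 0.98/0.02 = 49.
Need L² ≥ 49 ÷ (3/22) = 1078/3.
18² = 324 < 1078/3 ≤ 361 = 19², so L = 19.

19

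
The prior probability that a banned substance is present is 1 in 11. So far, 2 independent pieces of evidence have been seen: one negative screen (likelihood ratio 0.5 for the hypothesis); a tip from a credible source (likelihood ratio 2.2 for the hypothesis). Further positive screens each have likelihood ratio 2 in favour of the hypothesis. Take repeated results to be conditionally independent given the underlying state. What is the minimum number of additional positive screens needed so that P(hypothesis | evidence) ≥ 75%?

5

Prior odds = (1/11)/(10/11) = 0.1.
Combined Bayes factor of the evidence already in hand = 0.5 × 2.2 = 1.1.
Odds after that evidence = 0.1 × 1.1 = 0.11.
Target odds = 0.75/0.25 = 3.
Need 2ⁿ ≥ 3 ÷ 0.11 = 300/11.
2⁴ = 16 falls short of 300/11 but 2⁵ = 32 reaches it, so n = 5.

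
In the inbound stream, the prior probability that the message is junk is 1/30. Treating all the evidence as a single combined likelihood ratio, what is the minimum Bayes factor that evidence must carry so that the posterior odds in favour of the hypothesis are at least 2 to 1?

Prior odds = (1/30)/(29/30) = 1/29.
Target odds = 2.
Required Bayes factor = 2 ÷ (1/29) = 58.

58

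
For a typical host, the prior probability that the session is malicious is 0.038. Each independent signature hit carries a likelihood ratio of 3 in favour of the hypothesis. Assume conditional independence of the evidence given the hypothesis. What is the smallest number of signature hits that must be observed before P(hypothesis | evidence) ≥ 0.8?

5

Prior odds = 0.038/0.962 = 19/481.
Likelihood ratio per signature hit = 3.
Target posterior odds = 0.8/0.2 = 4.
Require 3ⁿ ≥ 4 ÷ (19/481) = 1924/19.
3⁴ = 81 falls short of 1924/19 but 3⁵ = 243 reaches it, so n = 5.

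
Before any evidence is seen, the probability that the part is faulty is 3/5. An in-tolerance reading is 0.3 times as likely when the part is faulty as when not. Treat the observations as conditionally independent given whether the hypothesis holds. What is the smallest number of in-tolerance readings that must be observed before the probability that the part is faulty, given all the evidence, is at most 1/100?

Prior odds = 0.6/0.4 = 1.5.
Likelihood ratio per in-tolerance reading = 0.3.
Target odds: 0.01 ÷ 0.99 = 1/99.
Require 0.3ⁿ ≤ 1/99 ÷ 1.5 = 2/297.
0.3⁴ = 0.0081 is still above 2/297 but 0.3⁵ = 243/100000 is at or below it, so n = 5.

5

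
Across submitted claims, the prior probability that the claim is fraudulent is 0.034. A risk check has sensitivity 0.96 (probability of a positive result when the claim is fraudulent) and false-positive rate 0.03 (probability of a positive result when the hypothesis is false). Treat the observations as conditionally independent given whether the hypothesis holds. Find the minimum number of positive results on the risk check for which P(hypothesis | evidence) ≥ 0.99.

3

Prior odds: 0.034 ÷ 0.966 = 17/483.
Likelihood ratio of a positive result = 0.96/0.03 = 32.
Target odds: 0.99 ÷ 0.01 = 99.
Require 32ⁿ ≥ 99 ÷ (17/483) = 47817/17.
32² = 1024 falls short of 47817/17 but 32³ = 32768 reaches it, so n = 3.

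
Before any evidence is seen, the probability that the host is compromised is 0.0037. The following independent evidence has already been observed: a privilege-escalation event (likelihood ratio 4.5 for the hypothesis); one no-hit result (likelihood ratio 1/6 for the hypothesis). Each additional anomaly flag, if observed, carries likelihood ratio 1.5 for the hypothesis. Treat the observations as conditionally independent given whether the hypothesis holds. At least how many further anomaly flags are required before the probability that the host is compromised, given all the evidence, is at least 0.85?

19

Prior odds = 0.0037/0.9963 = 37/9963.
Combined Bayes factor of the evidence already in hand = 4.5 × (1/6) = 0.75.
Odds after that evidence = (37/9963) × 0.75 = 37/13284.
Target odds = 0.85/0.15 = 17/3.
Need 1.5ⁿ ≥ 17/3 ÷ (37/13284) = 75276/37.
1.5¹⁸ = 387420489/262144 falls short of 75276/37 but 1.5¹⁹ ≈2216.84 reaches it, so n = 19.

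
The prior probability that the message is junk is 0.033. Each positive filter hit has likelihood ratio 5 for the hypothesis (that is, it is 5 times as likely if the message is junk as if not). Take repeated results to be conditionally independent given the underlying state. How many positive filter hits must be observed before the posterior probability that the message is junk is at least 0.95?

Prior odds = 0.033/0.967 = 33/967.
Likelihood ratio per positive filter hit = 5.
Target odds: 0.95 ÷ 0.05 = 19.
Need (33/967) × 5ⁿ ≥ 19, i.e. 5ⁿ ≥ 18373/33.
5³ = 125 falls short of 18373/33 but 5⁴ = 625 reaches it, so n = 4.

4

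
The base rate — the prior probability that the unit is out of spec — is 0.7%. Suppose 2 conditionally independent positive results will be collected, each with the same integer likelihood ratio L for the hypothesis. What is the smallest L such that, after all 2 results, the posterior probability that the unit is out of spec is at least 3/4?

21

Prior odds = 0.007/0.993 = 7/993.
Target odds = 0.75/0.25 = 3.
Need L² ≥ 3 ÷ (7/993) = 2979/7.
20² = 400 < 2979/7 ≤ 441 = 21², so L = 21.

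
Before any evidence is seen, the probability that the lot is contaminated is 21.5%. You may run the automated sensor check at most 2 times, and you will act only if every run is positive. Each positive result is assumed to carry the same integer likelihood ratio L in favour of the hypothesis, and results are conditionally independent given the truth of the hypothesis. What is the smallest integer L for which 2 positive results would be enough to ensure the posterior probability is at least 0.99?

Prior odds = 0.215/0.785 = 43/157.
Target odds = 0.99/0.01 = 99.
Need L² ≥ 99 ÷ (43/157) = 15543/43.
19² = 361 < 15543/43 ≤ 400 = 20², so L = 20.

20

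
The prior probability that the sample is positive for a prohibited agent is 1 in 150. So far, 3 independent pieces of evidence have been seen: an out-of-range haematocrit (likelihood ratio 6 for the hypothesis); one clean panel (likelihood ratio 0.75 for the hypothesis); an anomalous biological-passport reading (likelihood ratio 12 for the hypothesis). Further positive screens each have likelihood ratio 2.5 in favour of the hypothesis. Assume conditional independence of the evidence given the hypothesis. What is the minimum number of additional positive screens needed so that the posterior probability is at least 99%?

7

Prior odds = (1/150)/(149/150) = 1/149.
Combined Bayes factor of the evidence already in hand = 6 × 0.75 × 12 = 54.
Odds after that evidence = (1/149) × 54 = 54/149.
Target odds = 0.99/0.01 = 99.
Need 2.5ⁿ ≥ 99 ÷ (54/149) = 1639/6.
2.5⁶ = 244.140625 falls short of 1639/6 but 2.5⁷ = 610.3515625 reaches it, so n = 7.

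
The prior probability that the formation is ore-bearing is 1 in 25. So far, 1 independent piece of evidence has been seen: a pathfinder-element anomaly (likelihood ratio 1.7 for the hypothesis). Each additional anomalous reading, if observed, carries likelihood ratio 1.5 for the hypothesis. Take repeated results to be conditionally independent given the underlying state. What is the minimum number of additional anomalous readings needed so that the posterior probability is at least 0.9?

12

Prior odds = 0.04/0.96 = 1/24.
Bayes factor of the evidence already in hand = 1.7.
Odds after that evidence = (1/24) × 1.7 = 17/240.
Target odds = 0.9/0.1 = 9.
Need 1.5ⁿ ≥ 9 ÷ (17/240) = 2160/17.
1.5¹¹ = 177147/2048 falls short of 2160/17 but 1.5¹² = 531441/4096 reaches it, so n = 12.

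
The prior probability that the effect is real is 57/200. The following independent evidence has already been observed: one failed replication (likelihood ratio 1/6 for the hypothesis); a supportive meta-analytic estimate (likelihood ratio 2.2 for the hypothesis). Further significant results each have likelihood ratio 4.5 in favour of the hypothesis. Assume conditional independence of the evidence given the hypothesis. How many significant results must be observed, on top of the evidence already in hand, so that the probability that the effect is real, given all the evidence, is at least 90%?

3

Prior odds = 0.285/0.715 = 57/143.
Combined Bayes factor of the evidence already in hand = (1/6) × 2.2 = 11/30.
Odds after that evidence = (57/143) × 11/30 = 19/130.
Target odds = 0.9/0.1 = 9.
Need 4.5ⁿ ≥ 9 ÷ (19/130) = 1170/19.
4.5² = 20.25 falls short of 1170/19 but 4.5³ = 91.125 reaches it, so n = 3.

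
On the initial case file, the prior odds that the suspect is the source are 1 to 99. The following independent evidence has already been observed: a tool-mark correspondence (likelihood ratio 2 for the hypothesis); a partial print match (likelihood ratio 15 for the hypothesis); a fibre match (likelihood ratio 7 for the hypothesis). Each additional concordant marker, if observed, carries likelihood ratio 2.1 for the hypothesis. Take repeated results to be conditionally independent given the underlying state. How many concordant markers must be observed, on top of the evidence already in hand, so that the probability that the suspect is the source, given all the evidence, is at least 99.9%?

9

Prior odds = 1/99.
Combined Bayes factor of the evidence already in hand = 2 × 15 × 7 = 210.
Odds after that evidence = (1/99) × 210 = 70/33.
Target odds = 0.999/0.001 = 999.
Need 2.1ⁿ ≥ 999 ÷ (70/33) = 32967/70.
2.1⁸ ≈378.229 falls short of 32967/70 but 2.1⁹ ≈794.28 reaches it, so n = 9.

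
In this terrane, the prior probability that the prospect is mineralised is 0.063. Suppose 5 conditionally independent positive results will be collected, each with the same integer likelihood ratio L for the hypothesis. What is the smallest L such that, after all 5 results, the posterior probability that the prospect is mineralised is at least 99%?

5

Prior odds = 0.063/0.937 = 63/937.
Target odds = 0.99/0.01 = 99.
Need L⁵ ≥ 99 ÷ (63/937) = 10307/7.
4⁵ = 1024 < 10307/7 ≤ 3125 = 5⁵, so L = 5.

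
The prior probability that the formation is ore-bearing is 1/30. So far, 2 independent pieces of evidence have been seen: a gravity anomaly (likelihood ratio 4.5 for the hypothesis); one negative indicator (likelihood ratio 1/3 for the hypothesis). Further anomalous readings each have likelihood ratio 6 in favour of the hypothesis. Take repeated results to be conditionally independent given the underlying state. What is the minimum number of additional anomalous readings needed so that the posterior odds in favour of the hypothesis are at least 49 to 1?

Prior odds = (1/30)/(29/30) = 1/29.
Combined Bayes factor of the evidence already in hand = 4.5 × (1/3) = 1.5.
Odds after that evidence = (1/29) × 1.5 = 3/58.
Target odds = 49.
Need 6ⁿ ≥ 49 ÷ (3/58) = 2842/3.
6³ = 216 falls short of 2842/3 but 6⁴ = 1296 reaches it, so n = 4.

4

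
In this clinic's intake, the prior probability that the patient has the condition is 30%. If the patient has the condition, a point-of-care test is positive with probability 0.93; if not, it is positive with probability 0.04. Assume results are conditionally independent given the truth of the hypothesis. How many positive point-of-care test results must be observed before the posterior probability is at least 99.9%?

3

Prior odds: 0.3 ÷ 0.7 = 3/7.
Likelihood ratio of a positive = 0.93/0.04 = 23.25.
Target posterior odds = 0.999/0.001 = 999.
Require 23.25ⁿ ≥ 999 ÷ (3/7) = 2331.
23.25² = 540.5625 falls short of 2331 but 23.25³ = 804357/64 reaches it, so n = 3.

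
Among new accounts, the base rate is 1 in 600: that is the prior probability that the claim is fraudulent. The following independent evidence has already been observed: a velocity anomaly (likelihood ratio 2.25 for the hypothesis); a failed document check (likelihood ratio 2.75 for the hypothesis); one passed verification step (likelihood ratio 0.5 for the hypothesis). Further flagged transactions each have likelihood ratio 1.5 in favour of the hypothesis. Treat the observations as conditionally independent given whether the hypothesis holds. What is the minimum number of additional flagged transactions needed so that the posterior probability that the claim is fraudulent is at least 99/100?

Prior odds = (1/600)/(599/600) = 1/599.
Combined Bayes factor of the evidence already in hand = 2.25 × 2.75 × 0.5 = 3.09375.
Odds after that evidence = (1/599) × 3.09375 = 99/19168.
Target odds = 0.99/0.01 = 99.
Need 1.5ⁿ ≥ 99 ÷ (99/19168) = 19168.
1.5²⁴ ≈16834.1 falls short of 19168 but 1.5²⁵ ≈25251.2 reaches it, so n = 25.

25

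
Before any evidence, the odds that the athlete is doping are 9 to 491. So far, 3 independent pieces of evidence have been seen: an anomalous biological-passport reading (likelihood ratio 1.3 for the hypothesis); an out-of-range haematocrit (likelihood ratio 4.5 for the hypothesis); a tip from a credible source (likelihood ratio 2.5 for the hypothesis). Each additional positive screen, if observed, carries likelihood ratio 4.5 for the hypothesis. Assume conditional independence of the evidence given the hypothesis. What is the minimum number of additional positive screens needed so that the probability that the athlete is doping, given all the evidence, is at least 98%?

Prior odds = 9/491.
Combined Bayes factor of the evidence already in hand = 1.3 × 4.5 × 2.5 = 14.625.
Odds after that evidence = (9/491) × 14.625 = 1053/3928.
Target odds = 0.98/0.02 = 49.
Need 4.5ⁿ ≥ 49 ÷ (1053/3928) = 192472/1053.
4.5³ = 91.125 falls short of 192472/1053 but 4.5⁴ = 410.0625 reaches it, so n = 4.

4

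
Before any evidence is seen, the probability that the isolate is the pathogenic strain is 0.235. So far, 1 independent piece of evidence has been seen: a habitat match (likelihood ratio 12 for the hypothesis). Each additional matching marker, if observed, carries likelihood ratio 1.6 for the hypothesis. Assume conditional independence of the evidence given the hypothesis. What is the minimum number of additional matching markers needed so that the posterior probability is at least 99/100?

Prior odds = 0.235/0.765 = 47/153.
Bayes factor of the evidence already in hand = 12.
Odds after that evidence = (47/153) × 12 = 188/51.
Target odds = 0.99/0.01 = 99.
Need 1.6ⁿ ≥ 99 ÷ (188/51) = 5049/188.
1.6⁷ = 2097152/78125 falls short of 5049/188 but 1.6⁸ = 16777216/390625 reaches it, so n = 8.

8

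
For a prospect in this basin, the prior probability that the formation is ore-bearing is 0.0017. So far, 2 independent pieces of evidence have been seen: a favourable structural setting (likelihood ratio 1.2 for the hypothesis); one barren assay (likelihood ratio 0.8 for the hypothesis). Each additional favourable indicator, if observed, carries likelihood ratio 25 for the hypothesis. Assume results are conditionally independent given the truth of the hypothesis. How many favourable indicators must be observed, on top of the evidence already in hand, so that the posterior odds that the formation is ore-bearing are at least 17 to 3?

Prior odds = 0.0017/0.9983 = 17/9983.
Combined Bayes factor of the evidence already in hand = 1.2 × 0.8 = 0.96.
Odds after that evidence = (17/9983) × 0.96 = 408/249575.
Target odds = 17/3.
Need 25ⁿ ≥ 17/3 ÷ (408/249575) = 249575/72.
25² = 625 falls short of 249575/72 but 25³ = 15625 reaches it, so n = 3.

3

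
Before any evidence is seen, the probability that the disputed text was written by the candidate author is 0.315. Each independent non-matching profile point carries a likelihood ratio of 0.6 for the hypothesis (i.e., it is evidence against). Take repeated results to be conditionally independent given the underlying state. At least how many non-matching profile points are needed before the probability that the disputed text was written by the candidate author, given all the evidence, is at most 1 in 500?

11

Prior odds: 0.315 ÷ 0.685 = 63/137.
Likelihood ratio per non-matching profile point = 0.6.
Target odds: 0.002 ÷ 0.998 = 1/499.
Need (63/137) × 0.6ⁿ ≤ 1/499, i.e. 0.6ⁿ ≤ 137/31437.
0.6¹⁰ = 59049/9765625 is still above 137/31437 but 0.6¹¹ = 177147/48828125 is at or below it, so n = 11.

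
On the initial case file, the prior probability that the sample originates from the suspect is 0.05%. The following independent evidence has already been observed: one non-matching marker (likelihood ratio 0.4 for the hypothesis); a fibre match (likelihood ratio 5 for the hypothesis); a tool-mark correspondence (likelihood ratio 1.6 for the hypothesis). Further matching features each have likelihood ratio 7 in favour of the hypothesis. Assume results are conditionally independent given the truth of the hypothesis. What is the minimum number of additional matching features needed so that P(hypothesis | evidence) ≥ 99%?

Prior odds = 0.0005/0.9995 = 1/1999.
Combined Bayes factor of the evidence already in hand = 0.4 × 5 × 1.6 = 3.2.
Odds after that evidence = (1/1999) × 3.2 = 16/9995.
Target odds = 0.99/0.01 = 99.
Need 7ⁿ ≥ 99 ÷ (16/9995) = 61844.0625.
7⁵ = 16807 falls short of 61844.0625 but 7⁶ = 117649 reaches it, so n = 6.

6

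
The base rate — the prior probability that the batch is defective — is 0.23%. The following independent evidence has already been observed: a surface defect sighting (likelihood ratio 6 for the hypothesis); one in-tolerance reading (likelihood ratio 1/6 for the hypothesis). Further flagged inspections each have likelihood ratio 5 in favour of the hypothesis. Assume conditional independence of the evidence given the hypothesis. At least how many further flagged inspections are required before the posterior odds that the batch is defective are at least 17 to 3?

5

Prior odds = 0.0023/0.9977 = 23/9977.
Combined Bayes factor of the evidence already in hand = 6 × (1/6) = 1.
Odds after that evidence = (23/9977) × 1 = 23/9977.
Target odds = 17/3.
Need 5ⁿ ≥ 17/3 ÷ (23/9977) = 169609/69.
5⁴ = 625 falls short of 169609/69 but 5⁵ = 3125 reaches it, so n = 5.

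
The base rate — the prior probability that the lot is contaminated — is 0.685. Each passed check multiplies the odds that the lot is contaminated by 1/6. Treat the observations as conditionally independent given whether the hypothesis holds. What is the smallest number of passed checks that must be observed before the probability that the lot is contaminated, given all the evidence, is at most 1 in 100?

3

Prior odds = 0.685/0.315 = 137/63.
Likelihood ratio per passed check = 1/6.
Target posterior odds = 0.01/0.99 = 1/99.
Need (137/63) × (1/6)ⁿ ≤ 1/99, i.e. (1/6)ⁿ ≤ 7/1507.
(1/6)² = 1/36 is still above 7/1507 but (1/6)³ = 1/216 is at or below it, so n = 3.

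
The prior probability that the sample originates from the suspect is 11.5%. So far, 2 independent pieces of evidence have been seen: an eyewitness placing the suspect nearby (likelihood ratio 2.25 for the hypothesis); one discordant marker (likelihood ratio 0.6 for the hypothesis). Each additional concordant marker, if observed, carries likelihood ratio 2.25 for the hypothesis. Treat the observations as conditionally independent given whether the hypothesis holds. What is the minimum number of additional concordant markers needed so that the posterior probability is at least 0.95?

6

Prior odds = 0.115/0.885 = 23/177.
Combined Bayes factor of the evidence already in hand = 2.25 × 0.6 = 1.35.
Odds after that evidence = (23/177) × 1.35 = 207/1180.
Target odds = 0.95/0.05 = 19.
Need 2.25ⁿ ≥ 19 ÷ (207/1180) = 22420/207.
2.25⁵ = 59049/1024 falls short of 22420/207 but 2.25⁶ = 531441/4096 reaches it, so n = 6.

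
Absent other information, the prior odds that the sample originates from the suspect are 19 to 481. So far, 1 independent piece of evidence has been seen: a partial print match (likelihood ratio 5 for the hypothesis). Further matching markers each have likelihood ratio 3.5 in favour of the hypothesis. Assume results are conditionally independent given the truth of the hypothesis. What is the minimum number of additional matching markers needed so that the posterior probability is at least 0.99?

5

Prior odds = 19/481.
Bayes factor of the evidence already in hand = 5.
Odds after that evidence = (19/481) × 5 = 95/481.
Target odds = 0.99/0.01 = 99.
Need 3.5ⁿ ≥ 99 ÷ (95/481) = 47619/95.
3.5⁴ = 150.0625 falls short of 47619/95 but 3.5⁵ = 525.21875 reaches it, so n = 5.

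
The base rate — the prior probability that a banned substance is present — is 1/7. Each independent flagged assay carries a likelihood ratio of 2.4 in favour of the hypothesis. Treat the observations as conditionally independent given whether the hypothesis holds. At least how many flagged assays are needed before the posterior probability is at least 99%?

8

Prior odds = (1/7)/(6/7) = 1/6.
Likelihood ratio per flagged assay = 2.4.
Target posterior odds = 0.99/0.01 = 99.
Need (1/6) × 2.4ⁿ ≥ 99, i.e. 2.4ⁿ ≥ 594.
2.4⁷ = 35831808/78125 falls short of 594 but 2.4⁸ = 429981696/390625 reaches it, so n = 8.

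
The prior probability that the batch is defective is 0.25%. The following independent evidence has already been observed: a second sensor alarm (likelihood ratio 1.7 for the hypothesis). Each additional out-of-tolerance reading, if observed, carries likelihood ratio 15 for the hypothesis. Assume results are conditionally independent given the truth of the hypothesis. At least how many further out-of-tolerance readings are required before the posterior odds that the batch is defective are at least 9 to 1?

3

Prior odds = 0.0025/0.9975 = 1/399.
Bayes factor of the evidence already in hand = 1.7.
Odds after that evidence = (1/399) × 1.7 = 17/3990.
Target odds = 9.
Need 15ⁿ ≥ 9 ÷ (17/3990) = 35910/17.
15² = 225 falls short of 35910/17 but 15³ = 3375 reaches it, so n = 3.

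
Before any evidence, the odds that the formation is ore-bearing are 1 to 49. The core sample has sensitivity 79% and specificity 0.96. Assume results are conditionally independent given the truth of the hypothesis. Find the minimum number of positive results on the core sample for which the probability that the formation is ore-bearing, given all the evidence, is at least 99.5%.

Prior odds = 1/49.
False-positive rate = 1 − 0.96 = 0.04; likelihood ratio of a positive = 0.79/0.04 = 19.75.
Target posterior odds = 0.995/0.005 = 199.
Require 19.75ⁿ ≥ 199 ÷ (1/49) = 9751.
19.75³ = 7703.734375 falls short of 9751 but 19.75⁴ = 38950081/256 reaches it, so n = 4.

4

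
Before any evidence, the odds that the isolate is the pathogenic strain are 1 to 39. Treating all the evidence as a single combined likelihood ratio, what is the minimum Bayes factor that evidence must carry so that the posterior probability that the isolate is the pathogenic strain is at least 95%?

741

Prior odds = 1/39.
Target odds = 0.95/0.05 = 19.
Required Bayes factor = 19 ÷ (1/39) = 741.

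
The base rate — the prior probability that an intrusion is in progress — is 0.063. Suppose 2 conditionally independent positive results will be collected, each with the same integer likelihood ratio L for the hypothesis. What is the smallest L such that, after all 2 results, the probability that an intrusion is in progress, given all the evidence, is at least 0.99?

39

Prior odds = 0.063/0.937 = 63/937.
Target odds = 0.99/0.01 = 99.
Need L² ≥ 99 ÷ (63/937) = 10307/7.
38² = 1444 < 10307/7 ≤ 1521 = 39², so L = 39.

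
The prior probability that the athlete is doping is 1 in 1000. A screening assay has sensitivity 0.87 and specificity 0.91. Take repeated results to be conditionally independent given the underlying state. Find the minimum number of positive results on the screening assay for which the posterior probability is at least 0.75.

Prior odds: 0.001 ÷ 0.999 = 1/999.
False-positive rate = 1 − 0.91 = 0.09; likelihood ratio of a positive = 0.87/0.09 = 29/3.
Target posterior odds = 0.75/0.25 = 3.
Need (1/999) × (29/3)ⁿ ≥ 3, i.e. (29/3)ⁿ ≥ 2997.
(29/3)³ = 24389/27 falls short of 2997 but (29/3)⁴ = 707281/81 reaches it, so n = 4.

4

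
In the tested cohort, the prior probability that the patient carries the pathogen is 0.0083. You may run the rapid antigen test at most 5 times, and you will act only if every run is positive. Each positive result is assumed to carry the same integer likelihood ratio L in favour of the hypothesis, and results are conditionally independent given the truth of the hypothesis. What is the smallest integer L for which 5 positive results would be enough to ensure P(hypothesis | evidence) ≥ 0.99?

Prior odds = 0.0083/0.9917 = 83/9917.
Target odds = 0.99/0.01 = 99.
Need L⁵ ≥ 99 ÷ (83/9917) = 981783/83.
6⁵ = 7776 < 981783/83 ≤ 16807 = 7⁵, so L = 7.

7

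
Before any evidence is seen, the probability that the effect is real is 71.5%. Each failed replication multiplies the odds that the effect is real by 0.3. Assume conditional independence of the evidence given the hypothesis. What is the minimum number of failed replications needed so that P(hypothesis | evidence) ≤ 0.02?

Prior odds = 0.715/0.285 = 143/57.
Likelihood ratio per failed replication = 0.3.
Target posterior odds = 0.02/0.98 = 1/49.
Need (143/57) × 0.3ⁿ ≤ 1/49, i.e. 0.3ⁿ ≤ 57/7007.
0.3³ = 0.027 is still above 57/7007 but 0.3⁴ = 0.0081 is at or below it, so n = 4.

4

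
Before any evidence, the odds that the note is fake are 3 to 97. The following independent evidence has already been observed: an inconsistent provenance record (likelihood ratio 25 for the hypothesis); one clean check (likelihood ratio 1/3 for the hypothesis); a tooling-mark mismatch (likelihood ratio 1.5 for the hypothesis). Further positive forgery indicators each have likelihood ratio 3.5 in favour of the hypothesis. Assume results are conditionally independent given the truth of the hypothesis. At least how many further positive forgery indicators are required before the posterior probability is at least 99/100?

5

Prior odds = 3/97.
Combined Bayes factor of the evidence already in hand = 25 × (1/3) × 1.5 = 12.5.
Odds after that evidence = (3/97) × 12.5 = 75/194.
Target odds = 0.99/0.01 = 99.
Need 3.5ⁿ ≥ 99 ÷ (75/194) = 256.08.
3.5⁴ = 150.0625 falls short of 256.08 but 3.5⁵ = 525.21875 reaches it, so n = 5.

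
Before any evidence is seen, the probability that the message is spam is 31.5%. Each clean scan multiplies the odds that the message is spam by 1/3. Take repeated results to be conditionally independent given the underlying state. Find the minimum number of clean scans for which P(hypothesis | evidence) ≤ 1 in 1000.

6

Prior odds: 0.315 ÷ 0.685 = 63/137.
Likelihood ratio per clean scan = 1/3.
Target posterior odds = 0.001/0.999 = 1/999.
Need (63/137) × (1/3)ⁿ ≤ 1/999, i.e. (1/3)ⁿ ≤ 137/62937.
(1/3)⁵ = 1/243 is still above 137/62937 but (1/3)⁶ = 1/729 is at or below it, so n = 6.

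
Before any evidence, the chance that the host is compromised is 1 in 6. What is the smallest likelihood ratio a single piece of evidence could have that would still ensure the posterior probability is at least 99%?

495

Prior odds = (1/6)/(5/6) = 0.2.
Target odds = 0.99/0.01 = 99.
Required Bayes factor = 99 ÷ 0.2 = 495.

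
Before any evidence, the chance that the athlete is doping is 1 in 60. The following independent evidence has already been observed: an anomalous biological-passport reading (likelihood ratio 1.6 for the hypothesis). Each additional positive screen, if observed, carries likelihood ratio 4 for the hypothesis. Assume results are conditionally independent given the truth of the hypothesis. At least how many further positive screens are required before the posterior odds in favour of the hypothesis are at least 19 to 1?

5

Prior odds = (1/60)/(59/60) = 1/59.
Bayes factor of the evidence already in hand = 1.6.
Odds after that evidence = (1/59) × 1.6 = 8/295.
Target odds = 19.
Need 4ⁿ ≥ 19 ÷ (8/295) = 700.625.
4⁴ = 256 falls short of 700.625 but 4⁵ = 1024 reaches it, so n = 5.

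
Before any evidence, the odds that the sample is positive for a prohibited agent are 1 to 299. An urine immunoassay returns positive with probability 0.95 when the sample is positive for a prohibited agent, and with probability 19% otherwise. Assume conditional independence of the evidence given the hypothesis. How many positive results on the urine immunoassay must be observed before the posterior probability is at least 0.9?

Prior odds = 1/299.
Likelihood ratio of a positive result = 0.95/0.19 = 5.
Target odds: 0.9 ÷ 0.1 = 9.
Need (1/299) × 5ⁿ ≥ 9, i.e. 5ⁿ ≥ 2691.
5⁴ = 625 falls short of 2691 but 5⁵ = 3125 reaches it, so n = 5.

5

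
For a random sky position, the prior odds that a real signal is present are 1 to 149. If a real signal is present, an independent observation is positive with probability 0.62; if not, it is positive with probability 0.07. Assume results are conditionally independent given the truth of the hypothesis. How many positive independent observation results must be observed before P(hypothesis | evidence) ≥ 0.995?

Prior odds = 1/149.
Likelihood ratio of a positive = 0.62/0.07 = 62/7.
Target odds: 0.995 ÷ 0.005 = 199.
Need (1/149) × (62/7)ⁿ ≥ 199, i.e. (62/7)ⁿ ≥ 29651.
(62/7)⁴ = 14776336/2401 falls short of 29651 but (62/7)⁵ = 916132832/16807 reaches it, so n = 5.

5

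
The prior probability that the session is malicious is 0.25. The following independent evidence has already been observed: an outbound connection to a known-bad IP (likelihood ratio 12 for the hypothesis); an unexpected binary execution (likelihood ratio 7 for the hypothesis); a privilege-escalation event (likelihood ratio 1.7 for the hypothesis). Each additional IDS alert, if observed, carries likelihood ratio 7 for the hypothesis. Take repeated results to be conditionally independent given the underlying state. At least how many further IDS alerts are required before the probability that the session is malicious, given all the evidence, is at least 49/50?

1

Prior odds = 0.25/0.75 = 1/3.
Combined Bayes factor of the evidence already in hand = 12 × 7 × 1.7 = 142.8.
Odds after that evidence = (1/3) × 142.8 = 47.6.
Target odds = 0.98/0.02 = 49.
Need 7ⁿ ≥ 49 ÷ 47.6 = 35/34.
7¹ = 7, which meets the required 35/34; so n = 1.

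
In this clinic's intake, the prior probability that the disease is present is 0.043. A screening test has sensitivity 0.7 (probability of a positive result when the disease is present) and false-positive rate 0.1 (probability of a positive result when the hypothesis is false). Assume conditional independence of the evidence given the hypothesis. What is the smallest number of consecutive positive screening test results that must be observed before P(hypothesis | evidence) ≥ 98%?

Prior odds = 0.043/0.957 = 43/957.
Likelihood ratio of a positive result = 0.7/0.1 = 7.
Target posterior odds = 0.98/0.02 = 49.
Need (43/957) × 7ⁿ ≥ 49, i.e. 7ⁿ ≥ 46893/43.
7³ = 343 falls short of 46893/43 but 7⁴ = 2401 reaches it, so n = 4.

4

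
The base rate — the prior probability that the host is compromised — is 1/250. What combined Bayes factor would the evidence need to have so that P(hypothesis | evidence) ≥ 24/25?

Prior odds = 0.004/0.996 = 1/249.
Target odds = 0.96/0.04 = 24.
Required Bayes factor = 24 ÷ (1/249) = 5976.

5976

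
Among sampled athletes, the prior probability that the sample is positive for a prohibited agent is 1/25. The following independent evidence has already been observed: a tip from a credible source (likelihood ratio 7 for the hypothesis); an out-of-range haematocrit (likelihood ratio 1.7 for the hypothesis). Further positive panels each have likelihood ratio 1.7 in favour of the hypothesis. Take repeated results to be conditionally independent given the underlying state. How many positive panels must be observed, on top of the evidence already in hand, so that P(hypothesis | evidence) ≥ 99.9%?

Prior odds = 0.04/0.96 = 1/24.
Combined Bayes factor of the evidence already in hand = 7 × 1.7 = 11.9.
Odds after that evidence = (1/24) × 11.9 = 119/240.
Target odds = 0.999/0.001 = 999.
Need 1.7ⁿ ≥ 999 ÷ (119/240) = 239760/119.
1.7¹⁴ ≈1683.78 falls short of 239760/119 but 1.7¹⁵ ≈2862.42 reaches it, so n = 15.

15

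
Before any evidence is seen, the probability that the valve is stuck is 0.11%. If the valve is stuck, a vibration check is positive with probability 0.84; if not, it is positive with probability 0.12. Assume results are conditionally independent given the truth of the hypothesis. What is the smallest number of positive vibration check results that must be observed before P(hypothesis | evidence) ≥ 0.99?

6

Prior odds = 0.0011/0.9989 = 11/9989.
Likelihood ratio of a positive = 0.84/0.12 = 7.
Target odds: 0.99 ÷ 0.01 = 99.
Need (11/9989) × 7ⁿ ≥ 99, i.e. 7ⁿ ≥ 89901.
7⁵ = 16807 falls short of 89901 but 7⁶ = 117649 reaches it, so n = 6.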